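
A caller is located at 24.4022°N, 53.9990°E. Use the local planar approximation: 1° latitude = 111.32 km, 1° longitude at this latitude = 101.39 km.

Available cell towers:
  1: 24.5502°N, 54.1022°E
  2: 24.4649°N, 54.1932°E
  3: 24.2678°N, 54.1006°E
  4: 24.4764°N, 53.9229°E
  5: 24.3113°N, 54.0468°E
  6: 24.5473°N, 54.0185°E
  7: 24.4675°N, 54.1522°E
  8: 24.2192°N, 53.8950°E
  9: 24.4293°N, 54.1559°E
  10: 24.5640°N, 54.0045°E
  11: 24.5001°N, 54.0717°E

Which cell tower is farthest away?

8

Distances from 24.4022°N, 53.9990°E:
1: √((0.1480·111.32)² + (0.1032·101.39)²) = √(271.437487 + 109.483744) = 19.5172 km
2: √((0.0627·111.32)² + (0.1942·101.39)²) = √(48.717105 + 387.693658) = 20.8904 km
3: √((-0.1344·111.32)² + (0.1016·101.39)²) = √(223.843729 + 106.115216) = 18.1648 km
4: √((0.0742·111.32)² + (-0.0761·101.39)²) = √(68.226675 + 59.533246) = 11.3031 km
5: √((-0.0909·111.32)² + (0.0478·101.39)²) = √(102.393918 + 23.488000) = 11.2197 km
6: √((0.1451·111.32)² + (0.0195·101.39)²) = √(260.904290 + 3.908944) = 16.2731 km
7: √((0.0653·111.32)² + (0.1532·101.39)²) = √(52.841210 + 241.272474) = 17.1497 km
8: √((-0.1830·111.32)² + (-0.1040·101.39)²) = √(415.000457 + 111.187746) = 22.9388 km
9: √((0.0271·111.32)² + (0.1569·101.39)²) = √(9.100913 + 253.067359) = 16.1916 km
10: √((0.1618·111.32)² + (0.0055·101.39)²) = √(324.416870 + 0.310968) = 18.0202 km
11: √((0.0979·111.32)² + (0.0727·101.39)²) = √(118.771374 + 54.332422) = 13.1569 km
Maximum: 8 at 22.9388 km.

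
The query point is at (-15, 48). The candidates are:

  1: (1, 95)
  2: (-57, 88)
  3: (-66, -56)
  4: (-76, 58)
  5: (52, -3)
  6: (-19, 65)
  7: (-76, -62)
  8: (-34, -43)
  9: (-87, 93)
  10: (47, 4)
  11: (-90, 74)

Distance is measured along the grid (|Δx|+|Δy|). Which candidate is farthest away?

Distances from (-15, 48):
1: |16| + |47| = 16 + 47 = 63
2: |-42| + |40| = 42 + 40 = 82
3: |-51| + |-104| = 51 + 104 = 155
4: |-61| + |10| = 61 + 10 = 71
5: |67| + |-51| = 67 + 51 = 118
6: |-4| + |17| = 4 + 17 = 21
7: |-61| + |-110| = 61 + 110 = 171
8: |-19| + |-91| = 19 + 91 = 110
9: |-72| + |45| = 72 + 45 = 117
10: |62| + |-44| = 62 + 44 = 106
11: |-75| + |26| = 75 + 26 = 101
Maximum: 7 at 171.

7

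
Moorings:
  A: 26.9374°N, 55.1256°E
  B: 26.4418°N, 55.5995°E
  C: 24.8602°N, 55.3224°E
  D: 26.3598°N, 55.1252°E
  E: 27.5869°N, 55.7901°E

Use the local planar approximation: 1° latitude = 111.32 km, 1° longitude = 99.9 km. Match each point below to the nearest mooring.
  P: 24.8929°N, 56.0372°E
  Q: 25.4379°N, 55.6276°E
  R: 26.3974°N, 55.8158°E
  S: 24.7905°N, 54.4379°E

P at 24.8929°N, 56.0372°E:
  A: √((2.0445·111.32)² + (-0.9116·99.9)²) = √(51798.910487 + 8293.533619) = 245.1376 km
  B: √((1.5489·111.32)² + (-0.4377·99.9)²) = √(29729.879905 + 1911.983190) = 177.8816 km
  C: √((-0.0327·111.32)² + (-0.7148·99.9)²) = √(13.250794 + 5099.176729) = 71.5012 km
  D: √((1.4669·111.32)² + (-0.9120·99.9)²) = √(26665.357615 + 8300.813437) = 186.9924 km
  E: √((2.6940·111.32)² + (-0.2471·99.9)²) = √(89937.658799 + 609.363542) = 300.9103 km
  → nearest: C (71.5012 km)
Q at 25.4379°N, 55.6276°E:
  A: √((1.4995·111.32)² + (-0.5020·99.9)²) = √(27863.735284 + 2515.002440) = 174.2950 km
  B: √((1.0039·111.32)² + (-0.0281·99.9)²) = √(12488.989595 + 7.880316) = 111.7894 km
  C: √((-0.5777·111.32)² + (-0.3052·99.9)²) = √(4135.720022 + 929.608391) = 71.1711 km
  D: √((0.9219·111.32)² + (-0.5024·99.9)²) = √(10532.076993 + 2519.012009) = 114.2414 km
  E: √((2.1490·111.32)² + (0.1625·99.9)²) = √(57229.404424 + 263.534639) = 239.7769 km
  → nearest: C (71.1711 km)
R at 26.3974°N, 55.8158°E:
  A: √((0.5400·111.32)² + (-0.6902·99.9)²) = √(3613.548724 + 4754.237643) = 91.4756 km
  B: √((0.0444·111.32)² + (-0.2163·99.9)²) = √(24.429374 + 466.921654) = 22.1664 km
  C: √((-1.5372·111.32)² + (-0.4934·99.9)²) = √(29282.432234 + 2429.569163) = 178.0786 km
  D: √((-0.0376·111.32)² + (-0.6906·99.9)²) = √(17.519515 + 4759.749802) = 69.1178 km
  E: √((1.1895·111.32)² + (-0.0257·99.9)²) = √(17533.769301 + 6.591697) = 132.4400 km
  → nearest: B (22.1664 km)
S at 24.7905°N, 54.4379°E:
  A: √((2.1469·111.32)² + (0.6877·99.9)²) = √(57117.610074 + 4719.859004) = 248.6714 km
  B: √((1.6513·111.32)² + (1.1616·99.9)²) = √(33790.790918 + 13466.172802) = 217.3867 km
  C: √((0.0697·111.32)² + (0.8845·99.9)²) = √(60.202143 + 7807.763518) = 88.7016 km
  D: √((1.5693·111.32)² + (0.6873·99.9)²) = √(30518.159945 + 4714.369998) = 187.7033 km
  E: √((2.7964·111.32)² + (1.3522·99.9)²) = √(96904.731427 + 18247.897788) = 339.3415 km
  → nearest: C (88.7016 km)

P→C; Q→C; R→B; S→C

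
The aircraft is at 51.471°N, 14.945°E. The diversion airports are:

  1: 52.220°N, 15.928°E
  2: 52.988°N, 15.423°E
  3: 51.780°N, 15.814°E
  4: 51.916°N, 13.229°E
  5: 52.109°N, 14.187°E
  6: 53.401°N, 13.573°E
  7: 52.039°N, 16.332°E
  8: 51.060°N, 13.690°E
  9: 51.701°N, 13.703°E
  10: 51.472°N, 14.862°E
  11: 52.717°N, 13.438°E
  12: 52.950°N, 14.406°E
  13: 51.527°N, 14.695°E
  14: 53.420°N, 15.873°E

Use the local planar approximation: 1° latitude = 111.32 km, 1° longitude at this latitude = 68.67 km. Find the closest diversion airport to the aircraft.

Distances from 51.471°N, 14.945°E:
1: √((0.749·111.32)² + (0.983·68.67)²) = √(6952.00428 + 4556.60236) = 107.278 km
2: √((1.517·111.32)² + (0.478·68.67)²) = √(28517.90099 + 1077.43204) = 172.033 km
3: √((0.309·111.32)² + (0.869·68.67)²) = √(1183.21415 + 3561.01373) = 68.878 km
4: √((0.445·111.32)² + (-1.716·68.67)²) = √(2453.95400 + 13885.72825) = 127.827 km
5: √((0.638·111.32)² + (-0.758·68.67)²) = √(5044.14721 + 2709.39613) = 88.054 km
6: √((1.930·111.32)² + (-1.372·68.67)²) = √(46159.49123 + 8876.51145) = 234.598 km
7: √((0.568·111.32)² + (1.387·68.67)²) = √(3998.00255 + 9071.66527) = 114.323 km
8: √((-0.411·111.32)² + (-1.255·68.67)²) = √(2093.29309 + 7427.13891) = 97.573 km
9: √((0.230·111.32)² + (-1.242·68.67)²) = √(655.54433 + 7274.06682) = 89.048 km
10: √((0.001·111.32)² + (-0.083·68.67)²) = √(0.01239 + 32.48555) = 5.701 km
11: √((1.246·111.32)² + (-1.507·68.67)²) = √(19238.99935 + 10709.28803) = 173.056 km
12: √((1.479·111.32)² + (-0.539·68.67)²) = √(27107.08036 + 1369.97179) = 168.751 km
13: √((0.056·111.32)² + (-0.250·68.67)²) = √(38.86176 + 294.72306) = 18.264 km
14: √((1.949·111.32)² + (0.928·68.67)²) = √(47072.80451 + 4060.97249) = 226.128 km
Minimum: 10 at 5.701 km.

10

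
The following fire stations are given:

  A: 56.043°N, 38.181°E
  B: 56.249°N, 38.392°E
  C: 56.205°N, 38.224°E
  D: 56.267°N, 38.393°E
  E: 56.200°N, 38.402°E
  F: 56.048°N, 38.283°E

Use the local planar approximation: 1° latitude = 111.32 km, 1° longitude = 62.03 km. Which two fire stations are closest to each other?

Pairwise distances:
B–D: √((0.018·111.32)² + (0.001·62.03)²) = √(4.01505 + 0.00385) = 2.005 km
B–E: √((-0.049·111.32)² + (0.010·62.03)²) = √(29.75353 + 0.38477) = 5.490 km
A–F: √((0.005·111.32)² + (0.102·62.03)²) = √(0.30980 + 40.03169) = 6.351 km
D–E: √((-0.067·111.32)² + (0.009·62.03)²) = √(55.62833 + 0.31167) = 7.479 km
C–E: √((-0.005·111.32)² + (0.178·62.03)²) = √(0.30980 + 121.91119) = 11.055 km
B–C: √((-0.044·111.32)² + (-0.168·62.03)²) = √(23.99119 + 108.59807) = 11.515 km
C–D: √((0.062·111.32)² + (0.169·62.03)²) = √(47.63540 + 109.89476) = 12.551 km
C–F: √((-0.157·111.32)² + (0.059·62.03)²) = √(305.45392 + 13.39392) = 17.856 km
A–C: √((0.162·111.32)² + (0.043·62.03)²) = √(325.21939 + 7.11444) = 18.230 km
E–F: √((-0.152·111.32)² + (-0.119·62.03)²) = √(286.30806 + 54.48758) = 18.461 km
A–E: √((0.157·111.32)² + (0.221·62.03)²) = √(305.45392 + 187.92654) = 22.212 km
B–F: √((-0.201·111.32)² + (-0.109·62.03)²) = √(500.65495 + 45.71477) = 23.375 km
D–F: √((-0.219·111.32)² + (-0.110·62.03)²) = √(594.33954 + 46.55742) = 25.316 km
A–B: √((0.206·111.32)² + (0.211·62.03)²) = √(525.87295 + 171.30438) = 26.404 km
A–D: √((0.224·111.32)² + (0.212·62.03)²) = √(621.78814 + 172.93197) = 28.191 km
Closest pair: B–D at 2.005 km.

B and D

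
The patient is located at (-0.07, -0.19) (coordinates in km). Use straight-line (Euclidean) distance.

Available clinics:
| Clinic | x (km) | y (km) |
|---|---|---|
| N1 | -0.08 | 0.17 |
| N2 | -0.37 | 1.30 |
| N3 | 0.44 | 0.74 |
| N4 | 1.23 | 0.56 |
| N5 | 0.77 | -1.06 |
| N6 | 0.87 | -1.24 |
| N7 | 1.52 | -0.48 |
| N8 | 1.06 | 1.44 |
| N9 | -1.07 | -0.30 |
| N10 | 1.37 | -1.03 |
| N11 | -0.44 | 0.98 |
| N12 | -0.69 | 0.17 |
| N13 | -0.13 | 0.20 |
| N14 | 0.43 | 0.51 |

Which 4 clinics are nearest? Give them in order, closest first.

N1, N13, N12, N14

Distances from (-0.07, -0.19):
N1: 0.36 km
N2: 1.52 km
N3: 1.06 km
N4: 1.50 km
N5: 1.21 km
N6: 1.41 km
N7: 1.62 km
N8: 1.98 km
N9: 1.01 km
N10: 1.67 km
N11: 1.23 km
N12: 0.72 km
N13: 0.39 km
N14: 0.86 km
Sorted: N1 (0.36 km) < N13 (0.39 km) < N12 (0.72 km) < N14 (0.86 km) < N9 (1.01 km) < N3 (1.06 km) < …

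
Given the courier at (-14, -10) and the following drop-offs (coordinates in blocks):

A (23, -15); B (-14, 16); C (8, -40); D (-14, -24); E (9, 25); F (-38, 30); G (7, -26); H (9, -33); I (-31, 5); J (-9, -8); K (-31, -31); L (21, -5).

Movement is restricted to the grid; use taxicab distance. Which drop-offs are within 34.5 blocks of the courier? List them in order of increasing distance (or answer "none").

J, D, B, I

Distances from (-14, -10):
A: |37| + |-5| = 37 + 5 = 42 blocks
B: |0| + |26| = 0 + 26 = 26 blocks
C: |22| + |-30| = 22 + 30 = 52 blocks
D: |0| + |-14| = 0 + 14 = 14 blocks
E: |23| + |35| = 23 + 35 = 58 blocks
F: |-24| + |40| = 24 + 40 = 64 blocks
G: |21| + |-16| = 21 + 16 = 37 blocks
H: |23| + |-23| = 23 + 23 = 46 blocks
I: |-17| + |15| = 17 + 15 = 32 blocks
J: |5| + |2| = 5 + 2 = 7 blocks
K: |-17| + |-21| = 17 + 21 = 38 blocks
L: |35| + |5| = 35 + 5 = 40 blocks
Threshold 34.5 blocks: J (7 blocks), D (14 blocks), B (26 blocks), I (32 blocks) are within range.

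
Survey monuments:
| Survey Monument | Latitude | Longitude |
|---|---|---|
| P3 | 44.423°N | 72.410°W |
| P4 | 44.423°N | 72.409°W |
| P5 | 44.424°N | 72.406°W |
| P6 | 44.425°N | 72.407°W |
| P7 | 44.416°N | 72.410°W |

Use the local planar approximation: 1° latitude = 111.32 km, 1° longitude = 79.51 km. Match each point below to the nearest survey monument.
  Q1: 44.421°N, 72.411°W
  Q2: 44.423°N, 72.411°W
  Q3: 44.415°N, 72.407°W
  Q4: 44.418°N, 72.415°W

Q1 at 44.421°N, 72.411°W:
  P3: 0.236 km
  P4: 0.274 km
  P5: 0.519 km
  P6: 0.547 km
  P7: 0.562 km
  → nearest: P3 (0.236 km)
Q2 at 44.423°N, 72.411°W:
  P3: 0.080 km
  P4: 0.159 km
  P5: 0.413 km
  P6: 0.388 km
  P7: 0.783 km
  → nearest: P3 (0.080 km)
Q3 at 44.415°N, 72.407°W:
  P3: 0.922 km
  P4: 0.905 km
  P5: 1.005 km
  P6: 1.113 km
  P7: 0.263 km
  → nearest: P7 (0.263 km)
Q4 at 44.418°N, 72.415°W:
  P3: 0.684 km
  P4: 0.733 km
  P5: 0.979 km
  P6: 1.006 km
  P7: 0.456 km
  → nearest: P7 (0.456 km)

Q1→P3; Q2→P3; Q3→P7; Q4→P7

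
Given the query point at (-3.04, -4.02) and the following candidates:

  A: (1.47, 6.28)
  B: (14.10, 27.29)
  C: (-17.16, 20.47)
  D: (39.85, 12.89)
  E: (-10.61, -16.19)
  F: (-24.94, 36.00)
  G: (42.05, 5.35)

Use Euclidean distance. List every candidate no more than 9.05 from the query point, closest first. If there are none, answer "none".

none

Distances from (-3.04, -4.02):
A: √((4.51)² + (10.30)²) = √(20.3401 + 106.0900) = 11.24
B: √((17.14)² + (31.31)²) = √(293.7796 + 980.3161) = 35.69
C: √((-14.12)² + (24.49)²) = √(199.3744 + 599.7601) = 28.27
D: √((42.89)² + (16.91)²) = √(1839.5521 + 285.9481) = 46.10
E: √((-7.57)² + (-12.17)²) = √(57.3049 + 148.1089) = 14.33
F: √((-21.90)² + (40.02)²) = √(479.6100 + 1601.6004) = 45.62
G: √((45.09)² + (9.37)²) = √(2033.1081 + 87.7969) = 46.05
Threshold 9.05: none within range.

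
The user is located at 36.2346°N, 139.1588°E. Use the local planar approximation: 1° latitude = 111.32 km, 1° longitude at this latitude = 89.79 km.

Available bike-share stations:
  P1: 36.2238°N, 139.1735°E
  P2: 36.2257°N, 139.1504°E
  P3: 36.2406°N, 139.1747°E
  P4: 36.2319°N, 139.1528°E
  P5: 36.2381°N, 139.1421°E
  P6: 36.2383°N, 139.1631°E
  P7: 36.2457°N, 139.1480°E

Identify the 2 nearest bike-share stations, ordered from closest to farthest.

Distances from 36.2346°N, 139.1588°E:
P1: √((-0.0108·111.32)² + (0.0147·89.79)²) = √(1.445419 + 1.742170) = 1.7854 km
P2: √((-0.0089·111.32)² + (-0.0084·89.79)²) = √(0.981582 + 0.568872) = 1.2452 km
P3: √((0.0060·111.32)² + (0.0159·89.79)²) = √(0.446117 + 2.038216) = 1.5762 km
P4: √((-0.0027·111.32)² + (-0.0060·89.79)²) = √(0.090339 + 0.290241) = 0.6169 km
P5: √((0.0035·111.32)² + (-0.0167·89.79)²) = √(0.151804 + 2.248479) = 1.5493 km
P6: √((0.0037·111.32)² + (0.0043·89.79)²) = √(0.169648 + 0.149071) = 0.5646 km
P7: √((0.0111·111.32)² + (-0.0108·89.79)²) = √(1.526836 + 0.940380) = 1.5707 km
Sorted: P6 (0.5646 km) < P4 (0.6169 km) < P2 (1.2452 km) < P5 (1.5493 km) < …

P6, P4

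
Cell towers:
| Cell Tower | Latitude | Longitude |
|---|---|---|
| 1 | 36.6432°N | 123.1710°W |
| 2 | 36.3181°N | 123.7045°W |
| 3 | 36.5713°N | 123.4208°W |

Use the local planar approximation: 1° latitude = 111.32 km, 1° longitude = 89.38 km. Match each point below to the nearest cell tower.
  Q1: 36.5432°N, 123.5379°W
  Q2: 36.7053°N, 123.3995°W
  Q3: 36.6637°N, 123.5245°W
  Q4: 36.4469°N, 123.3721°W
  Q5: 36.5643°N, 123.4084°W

Q1→3; Q2→3; Q3→3; Q4→3; Q5→3

Q1 at 36.5432°N, 123.5379°W:
  1: √((0.1000·111.32)² + (0.3669·89.38)²) = √(123.921424 + 1075.415085) = 34.6314 km
  2: √((-0.2251·111.32)² + (-0.1666·89.38)²) = √(627.909979 + 221.733185) = 29.1486 km
  3: √((0.0281·111.32)² + (0.1171·89.38)²) = √(9.784960 + 109.545487) = 10.9238 km
  → nearest: 3 (10.9238 km)
Q2 at 36.7053°N, 123.3995°W:
  1: √((-0.0621·111.32)² + (0.2285·89.38)²) = √(47.789182 + 417.112408) = 21.5616 km
  2: √((-0.3872·111.32)² + (-0.3050·89.38)²) = √(1857.877574 + 743.156669) = 51.0003 km
  3: √((-0.1340·111.32)² + (-0.0213·89.38)²) = √(222.513309 + 3.624432) = 15.0379 km
  → nearest: 3 (15.0379 km)
Q3 at 36.6637°N, 123.5245°W:
  1: √((-0.0205·111.32)² + (0.3535·89.38)²) = √(5.207798 + 998.296473) = 31.6781 km
  2: √((-0.3456·111.32)² + (-0.1800·89.38)²) = √(1480.109557 + 258.836615) = 41.7007 km
  3: √((-0.0924·111.32)² + (0.1037·89.38)²) = √(105.801138 + 85.908911) = 13.8459 km
  → nearest: 3 (13.8459 km)
Q4 at 36.4469°N, 123.3721°W:
  1: √((0.1963·111.32)² + (0.2011·89.38)²) = √(477.514974 + 323.076108) = 28.2947 km
  2: √((-0.1288·111.32)² + (-0.3324·89.38)²) = √(205.578703 + 882.678871) = 32.9887 km
  3: √((0.1244·111.32)² + (-0.0487·89.38)²) = √(191.772865 + 18.946920) = 14.5162 km
  → nearest: 3 (14.5162 km)
Q5 at 36.5643°N, 123.4084°W:
  1: √((0.0789·111.32)² + (0.2374·89.38)²) = √(77.143689 + 450.237983) = 22.9648 km
  2: √((-0.2462·111.32)² + (-0.2961·89.38)²) = √(751.142772 + 700.418350) = 38.0994 km
  3: √((0.0070·111.32)² + (-0.0124·89.38)²) = √(0.607215 + 1.228355) = 1.3548 km
  → nearest: 3 (1.3548 km)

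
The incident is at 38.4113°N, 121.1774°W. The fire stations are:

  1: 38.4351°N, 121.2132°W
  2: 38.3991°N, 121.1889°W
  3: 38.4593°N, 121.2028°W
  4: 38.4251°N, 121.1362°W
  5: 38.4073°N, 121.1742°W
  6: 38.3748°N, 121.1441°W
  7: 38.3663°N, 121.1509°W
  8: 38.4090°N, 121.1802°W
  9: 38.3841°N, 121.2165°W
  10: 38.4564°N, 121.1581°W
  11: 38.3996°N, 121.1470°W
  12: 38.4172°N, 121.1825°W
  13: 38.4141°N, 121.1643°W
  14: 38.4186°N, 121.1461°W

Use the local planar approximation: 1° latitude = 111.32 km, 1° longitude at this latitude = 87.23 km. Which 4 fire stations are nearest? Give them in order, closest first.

Distances from 38.4113°N, 121.1774°W:
1: 4.0953 km
2: 1.6884 km
3: 5.7845 km
4: 3.9084 km
5: 0.5255 km
6: 4.9947 km
7: 5.5170 km
8: 0.3538 km
9: 4.5608 km
10: 5.2953 km
11: 2.9544 km
12: 0.7933 km
13: 1.1845 km
14: 2.8487 km
Sorted: 8 (0.3538 km) < 5 (0.5255 km) < 12 (0.7933 km) < 13 (1.1845 km) < 2 (1.6884 km) < 14 (2.8487 km) < …

8, 5, 12, 13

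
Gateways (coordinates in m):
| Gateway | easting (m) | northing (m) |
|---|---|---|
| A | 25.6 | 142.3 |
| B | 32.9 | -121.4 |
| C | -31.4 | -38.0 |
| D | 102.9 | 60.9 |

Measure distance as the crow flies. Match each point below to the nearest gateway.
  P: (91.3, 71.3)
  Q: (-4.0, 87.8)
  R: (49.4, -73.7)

P→D; Q→A; R→B

P at (91.3, 71.3):
  A: 96.7 m
  B: 201.4 m
  C: 164.3 m
  D: 15.6 m
  → nearest: D (15.6 m)
Q at (-4.0, 87.8):
  A: 62.0 m
  B: 212.4 m
  C: 128.7 m
  D: 110.2 m
  → nearest: A (62.0 m)
R at (49.4, -73.7):
  A: 217.3 m
  B: 50.5 m
  C: 88.3 m
  D: 144.8 m
  → nearest: B (50.5 m)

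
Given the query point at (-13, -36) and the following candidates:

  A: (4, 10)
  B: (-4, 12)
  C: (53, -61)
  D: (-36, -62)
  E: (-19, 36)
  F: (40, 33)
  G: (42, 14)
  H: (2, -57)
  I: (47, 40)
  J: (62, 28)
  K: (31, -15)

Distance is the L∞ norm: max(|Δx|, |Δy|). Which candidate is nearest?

H

Distances from (-13, -36):
A: max(|17|, |46|) = 46
B: max(|9|, |48|) = 48
C: max(|66|, |-25|) = 66
D: max(|-23|, |-26|) = 26
E: max(|-6|, |72|) = 72
F: max(|53|, |69|) = 69
G: max(|55|, |50|) = 55
H: max(|15|, |-21|) = 21
I: max(|60|, |76|) = 76
J: max(|75|, |64|) = 75
K: max(|44|, |21|) = 44
Minimum: H at 21.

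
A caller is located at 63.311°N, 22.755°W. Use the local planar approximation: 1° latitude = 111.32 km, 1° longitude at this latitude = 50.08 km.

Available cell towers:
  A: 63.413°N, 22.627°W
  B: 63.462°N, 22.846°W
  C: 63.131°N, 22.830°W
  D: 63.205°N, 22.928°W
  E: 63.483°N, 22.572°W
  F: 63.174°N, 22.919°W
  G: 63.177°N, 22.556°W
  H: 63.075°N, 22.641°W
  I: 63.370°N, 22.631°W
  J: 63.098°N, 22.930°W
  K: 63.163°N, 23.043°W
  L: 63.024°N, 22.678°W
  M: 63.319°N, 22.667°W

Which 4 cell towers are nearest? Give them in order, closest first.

M, I, A, D

Distances from 63.311°N, 22.755°W:
A: 13.039 km
B: 17.416 km
C: 20.387 km
D: 14.639 km
E: 21.227 km
F: 17.322 km
G: 17.940 km
H: 26.885 km
I: 9.039 km
J: 25.279 km
K: 21.897 km
L: 32.181 km
M: 4.496 km
Sorted: M (4.496 km) < I (9.039 km) < A (13.039 km) < D (14.639 km) < F (17.322 km) < B (17.416 km) < …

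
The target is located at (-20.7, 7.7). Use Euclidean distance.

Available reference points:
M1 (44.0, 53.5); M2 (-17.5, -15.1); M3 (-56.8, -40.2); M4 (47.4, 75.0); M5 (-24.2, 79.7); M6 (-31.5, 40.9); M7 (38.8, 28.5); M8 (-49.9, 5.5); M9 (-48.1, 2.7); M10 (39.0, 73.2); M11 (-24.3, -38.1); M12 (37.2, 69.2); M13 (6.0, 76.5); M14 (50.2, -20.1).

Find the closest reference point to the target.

Distances from (-20.7, 7.7):
M1: 79.3
M2: 23.0
M3: 60.0
M4: 95.7
M5: 72.1
M6: 34.9
M7: 63.0
M8: 29.3
M9: 27.9
M10: 88.6
M11: 45.9
M12: 84.5
M13: 73.8
M14: 76.2
Minimum: M2 at 23.0.

M2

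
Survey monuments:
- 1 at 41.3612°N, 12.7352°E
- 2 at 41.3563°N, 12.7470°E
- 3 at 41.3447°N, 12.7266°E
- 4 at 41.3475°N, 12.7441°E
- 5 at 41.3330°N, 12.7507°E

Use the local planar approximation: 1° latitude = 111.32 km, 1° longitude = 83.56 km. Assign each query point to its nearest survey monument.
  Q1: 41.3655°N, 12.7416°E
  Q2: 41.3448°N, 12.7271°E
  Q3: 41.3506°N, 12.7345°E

Q1→1; Q2→3; Q3→4

Q1 at 41.3655°N, 12.7416°E:
  1: √((-0.0043·111.32)² + (-0.0064·83.56)²) = √(0.229131 + 0.285994) = 0.7177 km
  2: √((-0.0092·111.32)² + (0.0054·83.56)²) = √(1.048871 + 0.203603) = 1.1191 km
  3: √((-0.0208·111.32)² + (-0.0150·83.56)²) = √(5.361336 + 1.571012) = 2.6329 km
  4: √((-0.0180·111.32)² + (0.0025·83.56)²) = √(4.015054 + 0.043639) = 2.0146 km
  5: √((-0.0325·111.32)² + (0.0091·83.56)²) = √(13.089200 + 0.578202) = 3.6969 km
  → nearest: 1 (0.7177 km)
Q2 at 41.3448°N, 12.7271°E:
  1: √((0.0164·111.32)² + (0.0081·83.56)²) = √(3.332991 + 0.458107) = 1.9471 km
  2: √((0.0115·111.32)² + (0.0199·83.56)²) = √(1.638861 + 2.765050) = 2.0985 km
  3: √((-0.0001·111.32)² + (-0.0005·83.56)²) = √(0.000124 + 0.001746) = 0.0432 km
  4: √((0.0027·111.32)² + (0.0170·83.56)²) = √(0.090339 + 2.017877) = 1.4520 km
  5: √((-0.0118·111.32)² + (0.0236·83.56)²) = √(1.725482 + 3.888847) = 2.3695 km
  → nearest: 3 (0.0432 km)
Q3 at 41.3506°N, 12.7345°E:
  1: √((0.0106·111.32)² + (0.0007·83.56)²) = √(1.392381 + 0.003421) = 1.1814 km
  2: √((0.0057·111.32)² + (0.0125·83.56)²) = √(0.402621 + 1.090980) = 1.2221 km
  3: √((-0.0059·111.32)² + (-0.0079·83.56)²) = √(0.431370 + 0.435764) = 0.9312 km
  4: √((-0.0031·111.32)² + (0.0096·83.56)²) = √(0.119088 + 0.643486) = 0.8733 km
  5: √((-0.0176·111.32)² + (0.0162·83.56)²) = √(3.838590 + 1.832428) = 2.3814 km
  → nearest: 4 (0.8733 km)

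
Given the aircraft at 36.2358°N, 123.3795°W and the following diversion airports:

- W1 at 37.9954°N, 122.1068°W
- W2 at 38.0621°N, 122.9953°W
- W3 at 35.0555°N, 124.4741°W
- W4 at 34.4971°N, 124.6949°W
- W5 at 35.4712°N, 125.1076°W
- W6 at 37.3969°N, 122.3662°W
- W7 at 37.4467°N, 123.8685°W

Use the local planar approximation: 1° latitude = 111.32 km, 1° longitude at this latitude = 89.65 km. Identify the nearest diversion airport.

W7

Distances from 36.2358°N, 123.3795°W:
W1: 226.6864 km
W2: 206.2008 km
W3: 163.9917 km
W4: 226.6470 km
W5: 176.7657 km
W6: 157.9837 km
W7: 141.7469 km
Minimum: W7 at 141.7469 km.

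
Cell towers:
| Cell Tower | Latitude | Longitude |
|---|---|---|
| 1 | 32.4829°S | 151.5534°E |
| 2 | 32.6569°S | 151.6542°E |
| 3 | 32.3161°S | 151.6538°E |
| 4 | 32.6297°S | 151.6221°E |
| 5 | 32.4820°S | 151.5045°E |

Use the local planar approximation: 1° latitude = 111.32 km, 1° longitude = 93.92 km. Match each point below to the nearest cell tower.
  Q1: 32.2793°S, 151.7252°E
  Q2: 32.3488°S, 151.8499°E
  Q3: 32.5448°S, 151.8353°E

Q1 at 32.2793°S, 151.7252°E:
  1: 27.8216 km
  2: 42.5601 km
  3: 7.8582 km
  4: 40.1905 km
  5: 30.6401 km
  → nearest: 3 (7.8582 km)
Q2 at 32.3488°S, 151.8499°E:
  1: 31.5961 km
  2: 38.9122 km
  3: 18.7740 km
  4: 37.8886 km
  5: 35.6681 km
  → nearest: 3 (18.7740 km)
Q3 at 32.5448°S, 151.8353°E:
  1: 27.3581 km
  2: 21.0957 km
  3: 30.6388 km
  4: 22.1421 km
  5: 31.8455 km
  → nearest: 2 (21.0957 km)

Q1→3; Q2→3; Q3→2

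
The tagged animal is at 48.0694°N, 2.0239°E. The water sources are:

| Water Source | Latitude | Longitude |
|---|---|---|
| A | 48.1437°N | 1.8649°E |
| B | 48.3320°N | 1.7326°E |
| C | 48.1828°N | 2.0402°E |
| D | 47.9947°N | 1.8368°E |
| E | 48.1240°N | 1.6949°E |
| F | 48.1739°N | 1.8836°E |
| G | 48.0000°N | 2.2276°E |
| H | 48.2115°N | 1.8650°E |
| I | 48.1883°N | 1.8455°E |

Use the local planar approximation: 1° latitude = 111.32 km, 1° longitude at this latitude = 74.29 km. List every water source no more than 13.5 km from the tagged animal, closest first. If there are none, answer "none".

Distances from 48.0694°N, 2.0239°E:
A: 14.4200 km
B: 36.3712 km
C: 12.6816 km
D: 16.1972 km
E: 25.1858 km
F: 15.6193 km
G: 16.9908 km
H: 19.7377 km
I: 18.7308 km
Threshold 13.5 km: C (12.6816 km) is within range.

C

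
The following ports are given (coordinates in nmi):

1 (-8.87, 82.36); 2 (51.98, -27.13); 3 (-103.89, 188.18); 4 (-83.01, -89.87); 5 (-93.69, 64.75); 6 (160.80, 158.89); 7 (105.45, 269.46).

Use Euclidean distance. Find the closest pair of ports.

Pairwise distances:
1–2: 125.26 nmi
1–3: 142.22 nmi
1–4: 187.51 nmi
1–5: 86.63 nmi
1–6: 186.13 nmi
1–7: 219.26 nmi
2–3: 265.81 nmi
2–4: 148.86 nmi
2–5: 172.23 nmi
2–6: 215.51 nmi
2–7: 301.37 nmi
3–4: 278.83 nmi
3–5: 123.85 nmi
3–6: 266.31 nmi
3–7: 224.57 nmi
4–5: 154.99 nmi
4–6: 348.32 nmi
4–7: 405.75 nmi
5–6: 271.34 nmi
5–7: 285.59 nmi
6–7: 123.65 nmi
Closest pair: 1–5 at 86.63 nmi.

1 and 5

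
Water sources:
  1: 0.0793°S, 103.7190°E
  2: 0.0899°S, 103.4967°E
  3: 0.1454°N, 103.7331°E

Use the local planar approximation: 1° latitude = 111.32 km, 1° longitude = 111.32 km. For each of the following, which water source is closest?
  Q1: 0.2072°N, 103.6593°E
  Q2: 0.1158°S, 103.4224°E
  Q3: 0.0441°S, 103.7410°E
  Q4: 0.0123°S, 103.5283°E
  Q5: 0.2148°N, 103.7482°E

Q1 at 0.2072°N, 103.6593°E:
  1: 32.5782 km
  2: 37.7024 km
  3: 10.7155 km
  → nearest: 3 (10.7155 km)
Q2 at 0.1158°S, 103.4224°E:
  1: 33.2666 km
  2: 8.7592 km
  3: 45.1855 km
  → nearest: 2 (8.7592 km)
Q3 at 0.0441°S, 103.7410°E:
  1: 4.6208 km
  2: 27.6693 km
  3: 21.1135 km
  → nearest: 1 (4.6208 km)
Q4 at 0.0123°S, 103.5283°E:
  1: 22.5008 km
  2: 9.3272 km
  3: 28.7741 km
  → nearest: 2 (9.3272 km)
Q5 at 0.2148°N, 103.7482°E:
  1: 32.9002 km
  2: 43.9812 km
  3: 7.9064 km
  → nearest: 3 (7.9064 km)

Q1→3; Q2→2; Q3→1; Q4→2; Q5→3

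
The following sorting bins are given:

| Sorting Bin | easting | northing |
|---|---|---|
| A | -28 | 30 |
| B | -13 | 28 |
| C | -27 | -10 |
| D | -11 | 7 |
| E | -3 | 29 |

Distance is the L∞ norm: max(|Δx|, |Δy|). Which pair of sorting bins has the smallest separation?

B and E

Pairwise distances:
A–B: max(|15|, |-2|) = 15
A–C: max(|1|, |-40|) = 40
A–D: max(|17|, |-23|) = 23
A–E: max(|25|, |-1|) = 25
B–C: max(|-14|, |-38|) = 38
B–D: max(|2|, |-21|) = 21
B–E: max(|10|, |1|) = 10
C–D: max(|16|, |17|) = 17
C–E: max(|24|, |39|) = 39
D–E: max(|8|, |22|) = 22
Closest pair: B–E at 10.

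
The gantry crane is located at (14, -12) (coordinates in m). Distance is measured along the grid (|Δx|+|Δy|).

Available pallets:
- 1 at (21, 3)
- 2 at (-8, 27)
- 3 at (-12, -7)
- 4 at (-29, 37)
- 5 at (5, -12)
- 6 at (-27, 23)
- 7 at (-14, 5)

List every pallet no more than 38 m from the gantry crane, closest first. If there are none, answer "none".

5, 1, 3

Distances from (14, -12):
1: |7| + |15| = 7 + 15 = 22 m
2: |-22| + |39| = 22 + 39 = 61 m
3: |-26| + |5| = 26 + 5 = 31 m
4: |-43| + |49| = 43 + 49 = 92 m
5: |-9| + |0| = 9 + 0 = 9 m
6: |-41| + |35| = 41 + 35 = 76 m
7: |-28| + |17| = 28 + 17 = 45 m
Threshold 38 m: 5 (9 m), 1 (22 m), 3 (31 m) are within range.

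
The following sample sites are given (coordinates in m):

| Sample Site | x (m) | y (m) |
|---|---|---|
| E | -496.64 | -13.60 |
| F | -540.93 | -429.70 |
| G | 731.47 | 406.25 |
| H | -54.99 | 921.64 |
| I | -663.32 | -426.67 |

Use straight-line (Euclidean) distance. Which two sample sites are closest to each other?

Pairwise distances:
F–I: 122.43 m
E–F: 418.45 m
E–I: 445.43 m
G–H: 940.29 m
E–H: 1034.28 m
E–G: 1297.89 m
F–H: 1436.06 m
H–I: 1479.19 m
F–G: 1522.44 m
G–I: 1624.56 m
Closest pair: F–I at 122.43 m.

F and I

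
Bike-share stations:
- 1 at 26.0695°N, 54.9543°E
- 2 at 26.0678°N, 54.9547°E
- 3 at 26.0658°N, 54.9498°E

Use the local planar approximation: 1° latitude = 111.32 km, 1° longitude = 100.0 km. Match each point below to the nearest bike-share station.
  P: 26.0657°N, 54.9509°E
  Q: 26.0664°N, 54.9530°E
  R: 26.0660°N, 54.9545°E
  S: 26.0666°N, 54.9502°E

P at 26.0657°N, 54.9509°E:
  1: √((0.0038·111.32)² + (0.0034·100.0)²) = √(0.178943 + 0.115600) = 0.5427 km
  2: √((0.0021·111.32)² + (0.0038·100.0)²) = √(0.054649 + 0.144400) = 0.4461 km
  3: √((0.0001·111.32)² + (-0.0011·100.0)²) = √(0.000124 + 0.012100) = 0.1106 km
  → nearest: 3 (0.1106 km)
Q at 26.0664°N, 54.9530°E:
  1: √((0.0031·111.32)² + (0.0013·100.0)²) = √(0.119088 + 0.016900) = 0.3688 km
  2: √((0.0014·111.32)² + (0.0017·100.0)²) = √(0.024289 + 0.028900) = 0.2306 km
  3: √((-0.0006·111.32)² + (-0.0032·100.0)²) = √(0.004461 + 0.102400) = 0.3269 km
  → nearest: 2 (0.2306 km)
R at 26.0660°N, 54.9545°E:
  1: √((0.0035·111.32)² + (-0.0002·100.0)²) = √(0.151804 + 0.000400) = 0.3901 km
  2: √((0.0018·111.32)² + (0.0002·100.0)²) = √(0.040151 + 0.000400) = 0.2014 km
  3: √((-0.0002·111.32)² + (-0.0047·100.0)²) = √(0.000496 + 0.220900) = 0.4705 km
  → nearest: 2 (0.2014 km)
S at 26.0666°N, 54.9502°E:
  1: √((0.0029·111.32)² + (0.0041·100.0)²) = √(0.104218 + 0.168100) = 0.5218 km
  2: √((0.0012·111.32)² + (0.0045·100.0)²) = √(0.017845 + 0.202500) = 0.4694 km
  3: √((-0.0008·111.32)² + (-0.0004·100.0)²) = √(0.007931 + 0.001600) = 0.0976 km
  → nearest: 3 (0.0976 km)

P→3; Q→2; R→2; S→3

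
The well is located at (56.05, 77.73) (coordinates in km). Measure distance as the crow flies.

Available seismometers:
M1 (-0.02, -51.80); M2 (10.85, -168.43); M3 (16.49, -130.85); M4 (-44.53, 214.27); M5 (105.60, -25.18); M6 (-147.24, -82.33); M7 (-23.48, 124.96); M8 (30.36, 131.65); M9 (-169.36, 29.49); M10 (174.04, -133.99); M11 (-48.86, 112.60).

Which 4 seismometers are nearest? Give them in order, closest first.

Distances from (56.05, 77.73):
M1: √((-56.07)² + (-129.53)²) = √(3143.8449 + 16778.0209) = 141.14 km
M2: √((-45.20)² + (-246.16)²) = √(2043.0400 + 60594.7456) = 250.28 km
M3: √((-39.56)² + (-208.58)²) = √(1564.9936 + 43505.6164) = 212.30 km
M4: √((-100.58)² + (136.54)²) = √(10116.3364 + 18643.1716) = 169.59 km
M5: √((49.55)² + (-102.91)²) = √(2455.2025 + 10590.4681) = 114.22 km
M6: √((-203.29)² + (-160.06)²) = √(41326.8241 + 25619.2036) = 258.74 km
M7: √((-79.53)² + (47.23)²) = √(6325.0209 + 2230.6729) = 92.50 km
M8: √((-25.69)² + (53.92)²) = √(659.9761 + 2907.3664) = 59.73 km
M9: √((-225.41)² + (-48.24)²) = √(50809.6681 + 2327.0976) = 230.51 km
M10: √((117.99)² + (-211.72)²) = √(13921.6401 + 44825.3584) = 242.38 km
M11: √((-104.91)² + (34.87)²) = √(11006.1081 + 1215.9169) = 110.55 km
Sorted: M8 (59.73 km) < M7 (92.50 km) < M11 (110.55 km) < M5 (114.22 km) < M1 (141.14 km) < M4 (169.59 km) < …

M8, M7, M11, M5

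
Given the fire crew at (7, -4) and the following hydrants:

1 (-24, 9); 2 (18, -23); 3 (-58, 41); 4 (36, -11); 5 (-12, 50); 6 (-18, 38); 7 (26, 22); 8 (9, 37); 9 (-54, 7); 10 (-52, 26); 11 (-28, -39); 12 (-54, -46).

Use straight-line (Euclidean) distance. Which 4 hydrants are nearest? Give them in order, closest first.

Distances from (7, -4):
1: √((-31)² + (13)²) = √(961.000 + 169.000) = 33.6
2: √((11)² + (-19)²) = √(121.000 + 361.000) = 22.0
3: √((-65)² + (45)²) = √(4225.000 + 2025.000) = 79.1
4: √((29)² + (-7)²) = √(841.000 + 49.000) = 29.8
5: √((-19)² + (54)²) = √(361.000 + 2916.000) = 57.2
6: √((-25)² + (42)²) = √(625.000 + 1764.000) = 48.9
7: √((19)² + (26)²) = √(361.000 + 676.000) = 32.2
8: √((2)² + (41)²) = √(4.000 + 1681.000) = 41.0
9: √((-61)² + (11)²) = √(3721.000 + 121.000) = 62.0
10: √((-59)² + (30)²) = √(3481.000 + 900.000) = 66.2
11: √((-35)² + (-35)²) = √(1225.000 + 1225.000) = 49.5
12: √((-61)² + (-42)²) = √(3721.000 + 1764.000) = 74.1
Sorted: 2 (22.0) < 4 (29.8) < 7 (32.2) < 1 (33.6) < 8 (41.0) < 6 (48.9) < …

2, 4, 7, 1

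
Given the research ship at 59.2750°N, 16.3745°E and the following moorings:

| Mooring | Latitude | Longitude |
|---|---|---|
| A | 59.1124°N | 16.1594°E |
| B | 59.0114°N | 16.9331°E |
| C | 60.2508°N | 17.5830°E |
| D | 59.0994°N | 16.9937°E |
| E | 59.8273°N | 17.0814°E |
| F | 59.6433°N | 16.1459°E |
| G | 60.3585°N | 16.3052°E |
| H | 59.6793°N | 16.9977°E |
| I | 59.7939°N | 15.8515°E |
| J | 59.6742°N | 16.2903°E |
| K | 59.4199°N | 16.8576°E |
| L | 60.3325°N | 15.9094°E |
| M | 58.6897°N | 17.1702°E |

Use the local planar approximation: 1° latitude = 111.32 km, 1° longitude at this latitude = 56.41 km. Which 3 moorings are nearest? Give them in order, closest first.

A, K, D

Distances from 59.2750°N, 16.3745°E:
A: √((-0.1626·111.32)² + (-0.2151·56.41)²) = √(327.632879 + 147.228884) = 21.7913 km
B: √((-0.2636·111.32)² + (0.5586·56.41)²) = √(861.067519 + 992.919551) = 43.0580 km
C: √((0.9758·111.32)² + (1.2085·56.41)²) = √(11799.620042 + 4647.351367) = 128.2457 km
D: √((-0.1756·111.32)² + (0.6192·56.41)²) = √(382.116172 + 1220.040071) = 40.0269 km
E: √((0.5523·111.32)² + (0.7069·56.41)²) = √(3780.040751 + 1590.113639) = 73.2813 km
F: √((0.3683·111.32)² + (-0.2286·56.41)²) = √(1680.930793 + 166.289433) = 42.9793 km
G: √((1.0835·111.32)² + (-0.0693·56.41)²) = √(14548.031296 + 15.281946) = 120.6786 km
H: √((0.4043·111.32)² + (0.6232·56.41)²) = √(2025.600885 + 1235.853776) = 57.1091 km
I: √((0.5189·111.32)² + (-0.5230·56.41)²) = √(3336.673689 + 870.393376) = 64.8619 km
J: √((0.3992·111.32)² + (-0.0842·56.41)²) = √(1974.819744 + 22.559859) = 44.6921 km
K: √((0.1449·111.32)² + (0.4831·56.41)²) = √(260.185546 + 742.653572) = 31.6676 km
L: √((1.0575·111.32)² + (-0.4651·56.41)²) = √(13858.210297 + 688.342965) = 120.6091 km
M: √((-0.5853·111.32)² + (0.7957·56.41)²) = √(4245.251690 + 2014.702455) = 79.1199 km
Sorted: A (21.7913 km) < K (31.6676 km) < D (40.0269 km) < F (42.9793 km) < B (43.0580 km) < …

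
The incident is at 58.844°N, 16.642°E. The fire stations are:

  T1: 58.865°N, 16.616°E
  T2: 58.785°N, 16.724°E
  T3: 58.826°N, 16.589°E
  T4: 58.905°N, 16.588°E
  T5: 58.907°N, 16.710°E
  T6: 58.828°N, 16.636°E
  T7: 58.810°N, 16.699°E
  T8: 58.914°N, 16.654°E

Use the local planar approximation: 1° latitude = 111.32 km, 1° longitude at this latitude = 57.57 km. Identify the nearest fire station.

T6

Distances from 58.844°N, 16.642°E:
T1: √((0.021·111.32)² + (-0.026·57.57)²) = √(5.46493 + 2.24047) = 2.776 km
T2: √((-0.059·111.32)² + (0.082·57.57)²) = √(43.13705 + 22.28539) = 8.088 km
T3: √((-0.018·111.32)² + (-0.053·57.57)²) = √(4.01505 + 9.30988) = 3.650 km
T4: √((0.061·111.32)² + (-0.054·57.57)²) = √(46.11116 + 9.66451) = 7.468 km
T5: √((0.063·111.32)² + (0.068·57.57)²) = √(49.18441 + 15.32535) = 8.032 km
T6: √((-0.016·111.32)² + (-0.006·57.57)²) = √(3.17239 + 0.11931) = 1.814 km
T7: √((-0.034·111.32)² + (0.057·57.57)²) = √(14.32532 + 10.76818) = 5.009 km
T8: √((0.070·111.32)² + (0.012·57.57)²) = √(60.72150 + 0.47726) = 7.823 km
Minimum: T6 at 1.814 km.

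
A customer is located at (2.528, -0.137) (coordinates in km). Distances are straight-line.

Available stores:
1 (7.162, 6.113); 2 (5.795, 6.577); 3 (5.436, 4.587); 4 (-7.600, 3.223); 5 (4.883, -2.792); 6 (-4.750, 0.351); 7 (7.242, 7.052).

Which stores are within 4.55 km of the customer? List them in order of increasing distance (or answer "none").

Distances from (2.528, -0.137):
1: √((4.634)² + (6.250)²) = √(21.47396 + 39.06250) = 7.781 km
2: √((3.267)² + (6.714)²) = √(10.67329 + 45.07780) = 7.467 km
3: √((2.908)² + (4.724)²) = √(8.45646 + 22.31618) = 5.547 km
4: √((-10.128)² + (3.360)²) = √(102.57638 + 11.28960) = 10.671 km
5: √((2.355)² + (-2.655)²) = √(5.54603 + 7.04902) = 3.549 km
6: √((-7.278)² + (0.488)²) = √(52.96928 + 0.23814) = 7.294 km
7: √((4.714)² + (7.189)²) = √(22.22180 + 51.68172) = 8.597 km
Threshold 4.55 km: 5 (3.549 km) is within range.

5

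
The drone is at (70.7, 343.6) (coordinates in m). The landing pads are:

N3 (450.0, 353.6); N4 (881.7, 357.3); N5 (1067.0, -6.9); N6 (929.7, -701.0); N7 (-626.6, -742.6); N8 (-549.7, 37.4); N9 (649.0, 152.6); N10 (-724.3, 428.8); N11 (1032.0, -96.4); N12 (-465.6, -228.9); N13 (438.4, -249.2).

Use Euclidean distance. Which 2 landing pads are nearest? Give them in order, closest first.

N3, N9

Distances from (70.7, 343.6):
N3: 379.4 m
N4: 811.1 m
N5: 1056.2 m
N6: 1352.4 m
N7: 1290.8 m
N8: 691.8 m
N9: 609.0 m
N10: 799.6 m
N11: 1057.2 m
N12: 784.5 m
N13: 697.6 m
Sorted: N3 (379.4 m) < N9 (609.0 m) < N8 (691.8 m) < N13 (697.6 m) < …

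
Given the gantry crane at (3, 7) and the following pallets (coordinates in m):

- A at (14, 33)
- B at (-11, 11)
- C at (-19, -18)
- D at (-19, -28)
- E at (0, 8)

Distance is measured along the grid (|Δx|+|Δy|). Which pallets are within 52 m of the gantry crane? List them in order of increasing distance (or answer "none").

E, B, A, C

Distances from (3, 7):
A: 37 m
B: 18 m
C: 47 m
D: 57 m
E: 4 m
Threshold 52 m: E (4 m), B (18 m), A (37 m), C (47 m) are within range.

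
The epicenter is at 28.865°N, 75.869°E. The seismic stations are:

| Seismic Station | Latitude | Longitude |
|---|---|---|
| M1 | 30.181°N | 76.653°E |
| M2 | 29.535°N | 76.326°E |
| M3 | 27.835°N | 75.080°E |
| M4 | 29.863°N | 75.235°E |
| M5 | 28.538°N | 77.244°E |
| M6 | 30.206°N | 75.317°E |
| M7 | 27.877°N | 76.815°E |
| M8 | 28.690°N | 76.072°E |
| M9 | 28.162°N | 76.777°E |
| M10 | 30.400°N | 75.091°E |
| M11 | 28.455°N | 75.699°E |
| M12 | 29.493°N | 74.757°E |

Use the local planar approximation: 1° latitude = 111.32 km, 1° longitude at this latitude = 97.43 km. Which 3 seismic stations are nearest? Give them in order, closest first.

Distances from 28.865°N, 75.869°E:
M1: 165.215 km
M2: 86.864 km
M3: 138.044 km
M4: 127.115 km
M5: 138.824 km
M6: 158.673 km
M7: 143.498 km
M8: 27.761 km
M9: 118.113 km
M10: 186.934 km
M11: 48.554 km
M12: 128.939 km
Sorted: M8 (27.761 km) < M11 (48.554 km) < M2 (86.864 km) < M9 (118.113 km) < M4 (127.115 km) < …

M8, M11, M2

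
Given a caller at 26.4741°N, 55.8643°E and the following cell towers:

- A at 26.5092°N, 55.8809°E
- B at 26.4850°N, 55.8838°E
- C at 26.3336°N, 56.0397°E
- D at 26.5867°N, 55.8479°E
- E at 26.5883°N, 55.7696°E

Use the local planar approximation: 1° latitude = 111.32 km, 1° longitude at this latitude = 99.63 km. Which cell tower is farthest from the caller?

Distances from 26.4741°N, 55.8643°E:
A: 4.2429 km
B: 2.2906 km
C: 23.4521 km
D: 12.6407 km
E: 15.8314 km
Maximum: C at 23.4521 km.

C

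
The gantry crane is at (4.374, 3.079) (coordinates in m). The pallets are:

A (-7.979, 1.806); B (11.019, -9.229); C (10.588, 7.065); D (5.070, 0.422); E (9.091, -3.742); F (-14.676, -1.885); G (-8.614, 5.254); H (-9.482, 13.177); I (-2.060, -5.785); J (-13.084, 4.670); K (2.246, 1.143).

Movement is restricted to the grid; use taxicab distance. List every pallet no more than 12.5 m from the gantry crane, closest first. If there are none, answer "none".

D, K, C, E

Distances from (4.374, 3.079):
A: |-12.353| + |-1.273| = 12.353 + 1.273 = 13.626 m
B: |6.645| + |-12.308| = 6.645 + 12.308 = 18.953 m
C: |6.214| + |3.986| = 6.214 + 3.986 = 10.200 m
D: |0.696| + |-2.657| = 0.696 + 2.657 = 3.353 m
E: |4.717| + |-6.821| = 4.717 + 6.821 = 11.538 m
F: |-19.050| + |-4.964| = 19.050 + 4.964 = 24.014 m
G: |-12.988| + |2.175| = 12.988 + 2.175 = 15.163 m
H: |-13.856| + |10.098| = 13.856 + 10.098 = 23.954 m
I: |-6.434| + |-8.864| = 6.434 + 8.864 = 15.298 m
J: |-17.458| + |1.591| = 17.458 + 1.591 = 19.049 m
K: |-2.128| + |-1.936| = 2.128 + 1.936 = 4.064 m
Threshold 12.5 m: D (3.353 m), K (4.064 m), C (10.200 m), E (11.538 m) are within range.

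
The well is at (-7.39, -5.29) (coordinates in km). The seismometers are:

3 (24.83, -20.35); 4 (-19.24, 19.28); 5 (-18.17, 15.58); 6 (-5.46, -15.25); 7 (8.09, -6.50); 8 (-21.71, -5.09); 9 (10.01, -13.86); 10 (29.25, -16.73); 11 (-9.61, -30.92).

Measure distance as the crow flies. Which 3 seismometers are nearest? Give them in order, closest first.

Distances from (-7.39, -5.29):
3: √((32.22)² + (-15.06)²) = √(1038.1284 + 226.8036) = 35.57 km
4: √((-11.85)² + (24.57)²) = √(140.4225 + 603.6849) = 27.28 km
5: √((-10.78)² + (20.87)²) = √(116.2084 + 435.5569) = 23.49 km
6: √((1.93)² + (-9.96)²) = √(3.7249 + 99.2016) = 10.15 km
7: √((15.48)² + (-1.21)²) = √(239.6304 + 1.4641) = 15.53 km
8: √((-14.32)² + (0.20)²) = √(205.0624 + 0.0400) = 14.32 km
9: √((17.40)² + (-8.57)²) = √(302.7600 + 73.4449) = 19.40 km
10: √((36.64)² + (-11.44)²) = √(1342.4896 + 130.8736) = 38.38 km
11: √((-2.22)² + (-25.63)²) = √(4.9284 + 656.8969) = 25.73 km
Sorted: 6 (10.15 km) < 8 (14.32 km) < 7 (15.53 km) < 9 (19.40 km) < 5 (23.49 km) < …

6, 8, 7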